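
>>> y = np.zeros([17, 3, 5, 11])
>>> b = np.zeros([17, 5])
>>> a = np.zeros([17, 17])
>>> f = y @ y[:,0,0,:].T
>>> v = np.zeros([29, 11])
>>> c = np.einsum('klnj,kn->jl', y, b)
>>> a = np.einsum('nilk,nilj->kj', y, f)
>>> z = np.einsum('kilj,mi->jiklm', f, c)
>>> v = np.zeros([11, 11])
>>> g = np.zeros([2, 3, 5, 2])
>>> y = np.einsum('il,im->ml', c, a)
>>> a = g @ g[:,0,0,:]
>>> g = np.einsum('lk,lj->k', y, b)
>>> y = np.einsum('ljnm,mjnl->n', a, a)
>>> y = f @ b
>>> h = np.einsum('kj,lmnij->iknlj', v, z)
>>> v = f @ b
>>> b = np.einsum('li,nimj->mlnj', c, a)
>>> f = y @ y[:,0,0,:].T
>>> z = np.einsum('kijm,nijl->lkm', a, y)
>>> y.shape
(17, 3, 5, 5)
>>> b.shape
(5, 11, 2, 2)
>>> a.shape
(2, 3, 5, 2)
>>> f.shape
(17, 3, 5, 17)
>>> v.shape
(17, 3, 5, 5)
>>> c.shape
(11, 3)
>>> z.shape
(5, 2, 2)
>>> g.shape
(3,)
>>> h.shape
(5, 11, 17, 17, 11)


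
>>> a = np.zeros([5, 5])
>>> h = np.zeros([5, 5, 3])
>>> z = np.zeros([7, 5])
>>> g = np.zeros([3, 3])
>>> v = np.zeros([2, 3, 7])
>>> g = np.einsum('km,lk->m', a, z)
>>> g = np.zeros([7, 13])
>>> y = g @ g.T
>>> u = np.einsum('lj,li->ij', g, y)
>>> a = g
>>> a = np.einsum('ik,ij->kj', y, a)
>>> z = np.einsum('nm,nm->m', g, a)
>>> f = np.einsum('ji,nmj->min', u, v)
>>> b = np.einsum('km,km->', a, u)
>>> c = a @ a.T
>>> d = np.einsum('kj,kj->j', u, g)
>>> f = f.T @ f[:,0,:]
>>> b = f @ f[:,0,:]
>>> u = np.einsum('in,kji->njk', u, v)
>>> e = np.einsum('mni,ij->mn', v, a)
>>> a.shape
(7, 13)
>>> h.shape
(5, 5, 3)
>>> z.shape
(13,)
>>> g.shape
(7, 13)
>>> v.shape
(2, 3, 7)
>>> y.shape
(7, 7)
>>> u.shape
(13, 3, 2)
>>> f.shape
(2, 13, 2)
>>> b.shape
(2, 13, 2)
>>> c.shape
(7, 7)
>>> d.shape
(13,)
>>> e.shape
(2, 3)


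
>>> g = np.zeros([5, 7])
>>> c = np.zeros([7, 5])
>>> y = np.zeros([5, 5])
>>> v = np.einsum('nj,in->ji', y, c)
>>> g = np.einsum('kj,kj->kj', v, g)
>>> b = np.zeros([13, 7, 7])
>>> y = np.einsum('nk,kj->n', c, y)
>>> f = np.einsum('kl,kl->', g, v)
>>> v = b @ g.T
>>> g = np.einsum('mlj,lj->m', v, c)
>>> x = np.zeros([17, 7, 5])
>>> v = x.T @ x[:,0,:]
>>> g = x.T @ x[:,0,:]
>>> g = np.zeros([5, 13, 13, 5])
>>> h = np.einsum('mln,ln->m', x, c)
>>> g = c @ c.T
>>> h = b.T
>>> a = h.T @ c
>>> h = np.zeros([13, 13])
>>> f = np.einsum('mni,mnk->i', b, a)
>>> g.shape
(7, 7)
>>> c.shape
(7, 5)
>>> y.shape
(7,)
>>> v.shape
(5, 7, 5)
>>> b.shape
(13, 7, 7)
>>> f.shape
(7,)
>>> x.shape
(17, 7, 5)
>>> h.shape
(13, 13)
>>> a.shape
(13, 7, 5)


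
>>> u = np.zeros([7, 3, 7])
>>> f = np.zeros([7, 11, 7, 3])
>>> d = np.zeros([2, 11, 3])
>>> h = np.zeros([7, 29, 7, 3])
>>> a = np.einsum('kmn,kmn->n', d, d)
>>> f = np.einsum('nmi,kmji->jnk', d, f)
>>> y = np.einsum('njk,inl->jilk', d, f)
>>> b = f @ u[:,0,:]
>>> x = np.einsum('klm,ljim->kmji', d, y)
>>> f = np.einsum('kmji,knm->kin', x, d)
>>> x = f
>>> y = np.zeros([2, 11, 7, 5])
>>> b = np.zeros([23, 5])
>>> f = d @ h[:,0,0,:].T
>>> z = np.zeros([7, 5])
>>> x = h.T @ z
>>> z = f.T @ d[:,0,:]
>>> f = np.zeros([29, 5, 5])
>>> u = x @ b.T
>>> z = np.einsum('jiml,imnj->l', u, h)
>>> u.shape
(3, 7, 29, 23)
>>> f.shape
(29, 5, 5)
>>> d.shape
(2, 11, 3)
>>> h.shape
(7, 29, 7, 3)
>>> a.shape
(3,)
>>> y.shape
(2, 11, 7, 5)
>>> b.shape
(23, 5)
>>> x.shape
(3, 7, 29, 5)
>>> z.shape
(23,)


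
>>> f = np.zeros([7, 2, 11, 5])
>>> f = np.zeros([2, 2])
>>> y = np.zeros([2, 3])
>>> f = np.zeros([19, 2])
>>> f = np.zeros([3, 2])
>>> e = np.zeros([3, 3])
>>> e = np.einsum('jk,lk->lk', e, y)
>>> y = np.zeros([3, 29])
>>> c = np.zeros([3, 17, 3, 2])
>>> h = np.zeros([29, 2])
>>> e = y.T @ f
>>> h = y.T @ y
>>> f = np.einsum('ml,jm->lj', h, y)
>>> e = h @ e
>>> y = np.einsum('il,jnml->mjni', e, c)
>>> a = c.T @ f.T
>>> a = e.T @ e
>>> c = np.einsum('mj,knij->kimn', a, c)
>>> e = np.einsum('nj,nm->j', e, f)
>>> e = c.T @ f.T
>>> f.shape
(29, 3)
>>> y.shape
(3, 3, 17, 29)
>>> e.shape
(17, 2, 3, 29)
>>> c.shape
(3, 3, 2, 17)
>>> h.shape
(29, 29)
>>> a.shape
(2, 2)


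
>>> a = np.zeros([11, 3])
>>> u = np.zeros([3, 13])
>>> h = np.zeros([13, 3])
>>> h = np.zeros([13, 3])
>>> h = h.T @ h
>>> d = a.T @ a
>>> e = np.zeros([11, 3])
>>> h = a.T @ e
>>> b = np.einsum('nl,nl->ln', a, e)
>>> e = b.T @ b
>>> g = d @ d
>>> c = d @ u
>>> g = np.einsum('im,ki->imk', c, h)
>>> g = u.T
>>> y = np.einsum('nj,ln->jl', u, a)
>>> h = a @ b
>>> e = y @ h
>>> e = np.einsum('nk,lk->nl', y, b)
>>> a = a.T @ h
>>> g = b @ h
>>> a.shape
(3, 11)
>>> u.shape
(3, 13)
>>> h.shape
(11, 11)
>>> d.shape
(3, 3)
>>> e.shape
(13, 3)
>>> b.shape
(3, 11)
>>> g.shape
(3, 11)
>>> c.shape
(3, 13)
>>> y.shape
(13, 11)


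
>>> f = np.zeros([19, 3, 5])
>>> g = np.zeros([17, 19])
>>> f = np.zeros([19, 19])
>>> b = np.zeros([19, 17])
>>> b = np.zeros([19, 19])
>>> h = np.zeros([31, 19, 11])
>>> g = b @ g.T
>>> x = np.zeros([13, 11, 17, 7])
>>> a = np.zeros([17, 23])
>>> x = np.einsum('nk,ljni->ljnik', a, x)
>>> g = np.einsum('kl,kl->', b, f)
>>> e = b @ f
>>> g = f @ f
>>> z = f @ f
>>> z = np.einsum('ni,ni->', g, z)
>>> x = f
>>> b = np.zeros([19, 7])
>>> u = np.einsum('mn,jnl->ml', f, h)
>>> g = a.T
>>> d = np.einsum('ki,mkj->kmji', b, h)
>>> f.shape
(19, 19)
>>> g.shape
(23, 17)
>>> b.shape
(19, 7)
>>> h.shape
(31, 19, 11)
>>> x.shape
(19, 19)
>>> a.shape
(17, 23)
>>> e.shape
(19, 19)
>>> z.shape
()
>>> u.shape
(19, 11)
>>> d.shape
(19, 31, 11, 7)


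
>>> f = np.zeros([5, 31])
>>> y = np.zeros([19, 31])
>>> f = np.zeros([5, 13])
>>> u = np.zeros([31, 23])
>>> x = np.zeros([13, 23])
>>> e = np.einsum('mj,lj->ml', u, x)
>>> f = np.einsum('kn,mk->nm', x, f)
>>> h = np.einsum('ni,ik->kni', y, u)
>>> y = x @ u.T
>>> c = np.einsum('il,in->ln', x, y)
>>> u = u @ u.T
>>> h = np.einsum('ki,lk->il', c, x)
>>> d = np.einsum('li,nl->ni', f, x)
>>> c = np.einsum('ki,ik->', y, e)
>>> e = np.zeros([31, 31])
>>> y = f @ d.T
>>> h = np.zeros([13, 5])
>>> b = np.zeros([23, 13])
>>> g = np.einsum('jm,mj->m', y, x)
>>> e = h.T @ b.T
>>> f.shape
(23, 5)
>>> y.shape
(23, 13)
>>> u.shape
(31, 31)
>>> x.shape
(13, 23)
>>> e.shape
(5, 23)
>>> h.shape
(13, 5)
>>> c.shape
()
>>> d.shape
(13, 5)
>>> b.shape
(23, 13)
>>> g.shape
(13,)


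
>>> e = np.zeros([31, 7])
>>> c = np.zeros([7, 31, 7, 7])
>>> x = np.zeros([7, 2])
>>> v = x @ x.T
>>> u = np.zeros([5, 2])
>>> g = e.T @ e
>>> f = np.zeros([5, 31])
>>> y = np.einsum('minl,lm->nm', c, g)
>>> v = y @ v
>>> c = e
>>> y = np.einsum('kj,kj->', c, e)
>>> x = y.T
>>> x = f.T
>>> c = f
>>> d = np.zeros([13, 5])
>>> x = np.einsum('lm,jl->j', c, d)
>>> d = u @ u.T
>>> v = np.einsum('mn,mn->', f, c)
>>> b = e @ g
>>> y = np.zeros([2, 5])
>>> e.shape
(31, 7)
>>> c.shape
(5, 31)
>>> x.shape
(13,)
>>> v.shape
()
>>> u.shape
(5, 2)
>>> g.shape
(7, 7)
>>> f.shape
(5, 31)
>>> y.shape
(2, 5)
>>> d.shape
(5, 5)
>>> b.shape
(31, 7)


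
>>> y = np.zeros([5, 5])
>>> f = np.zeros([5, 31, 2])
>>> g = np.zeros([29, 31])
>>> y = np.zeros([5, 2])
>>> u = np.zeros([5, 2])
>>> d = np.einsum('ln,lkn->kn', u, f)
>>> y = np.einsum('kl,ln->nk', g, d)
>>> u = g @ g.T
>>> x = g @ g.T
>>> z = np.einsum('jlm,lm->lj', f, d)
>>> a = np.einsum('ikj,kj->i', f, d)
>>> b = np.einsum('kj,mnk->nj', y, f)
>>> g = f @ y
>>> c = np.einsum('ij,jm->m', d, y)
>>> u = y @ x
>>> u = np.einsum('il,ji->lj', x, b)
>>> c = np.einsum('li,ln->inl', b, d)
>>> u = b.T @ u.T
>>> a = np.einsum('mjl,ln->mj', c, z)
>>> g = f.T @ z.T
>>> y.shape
(2, 29)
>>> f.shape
(5, 31, 2)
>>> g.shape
(2, 31, 31)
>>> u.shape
(29, 29)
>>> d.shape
(31, 2)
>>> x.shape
(29, 29)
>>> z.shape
(31, 5)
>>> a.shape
(29, 2)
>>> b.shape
(31, 29)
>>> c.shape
(29, 2, 31)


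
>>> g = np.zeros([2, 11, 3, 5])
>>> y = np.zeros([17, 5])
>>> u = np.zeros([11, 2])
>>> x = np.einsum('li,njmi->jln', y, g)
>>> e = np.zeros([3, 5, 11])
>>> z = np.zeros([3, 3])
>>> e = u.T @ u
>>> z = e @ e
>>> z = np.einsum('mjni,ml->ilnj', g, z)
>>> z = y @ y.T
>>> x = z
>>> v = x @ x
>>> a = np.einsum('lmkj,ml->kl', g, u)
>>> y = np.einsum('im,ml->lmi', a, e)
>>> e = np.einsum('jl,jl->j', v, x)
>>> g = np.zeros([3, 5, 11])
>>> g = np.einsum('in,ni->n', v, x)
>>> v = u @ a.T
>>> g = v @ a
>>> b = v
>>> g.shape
(11, 2)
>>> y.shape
(2, 2, 3)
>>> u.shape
(11, 2)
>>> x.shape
(17, 17)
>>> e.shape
(17,)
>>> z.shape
(17, 17)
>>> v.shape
(11, 3)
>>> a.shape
(3, 2)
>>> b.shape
(11, 3)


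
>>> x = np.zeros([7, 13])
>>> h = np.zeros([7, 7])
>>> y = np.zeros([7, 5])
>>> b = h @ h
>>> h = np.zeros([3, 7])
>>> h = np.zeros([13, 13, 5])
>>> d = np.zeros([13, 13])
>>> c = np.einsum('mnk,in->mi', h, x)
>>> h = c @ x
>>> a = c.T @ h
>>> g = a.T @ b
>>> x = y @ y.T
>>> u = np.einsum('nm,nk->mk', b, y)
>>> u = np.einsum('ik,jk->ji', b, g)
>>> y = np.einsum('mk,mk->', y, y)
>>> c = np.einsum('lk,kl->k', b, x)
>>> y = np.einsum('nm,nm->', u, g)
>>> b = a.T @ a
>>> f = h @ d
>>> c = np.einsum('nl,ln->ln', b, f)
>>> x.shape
(7, 7)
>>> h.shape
(13, 13)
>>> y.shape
()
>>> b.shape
(13, 13)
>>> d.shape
(13, 13)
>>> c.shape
(13, 13)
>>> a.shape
(7, 13)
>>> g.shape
(13, 7)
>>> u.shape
(13, 7)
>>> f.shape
(13, 13)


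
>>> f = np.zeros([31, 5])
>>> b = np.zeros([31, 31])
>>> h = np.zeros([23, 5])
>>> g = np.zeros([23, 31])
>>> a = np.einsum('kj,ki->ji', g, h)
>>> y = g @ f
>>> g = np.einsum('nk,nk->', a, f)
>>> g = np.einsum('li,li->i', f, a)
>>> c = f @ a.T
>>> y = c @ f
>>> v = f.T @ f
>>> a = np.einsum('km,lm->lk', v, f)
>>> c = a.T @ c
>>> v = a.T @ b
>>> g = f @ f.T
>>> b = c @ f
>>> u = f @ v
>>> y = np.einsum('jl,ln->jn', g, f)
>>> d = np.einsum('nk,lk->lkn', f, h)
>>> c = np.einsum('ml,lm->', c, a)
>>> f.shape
(31, 5)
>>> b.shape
(5, 5)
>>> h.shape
(23, 5)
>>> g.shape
(31, 31)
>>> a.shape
(31, 5)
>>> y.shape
(31, 5)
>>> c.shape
()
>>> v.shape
(5, 31)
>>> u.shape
(31, 31)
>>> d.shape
(23, 5, 31)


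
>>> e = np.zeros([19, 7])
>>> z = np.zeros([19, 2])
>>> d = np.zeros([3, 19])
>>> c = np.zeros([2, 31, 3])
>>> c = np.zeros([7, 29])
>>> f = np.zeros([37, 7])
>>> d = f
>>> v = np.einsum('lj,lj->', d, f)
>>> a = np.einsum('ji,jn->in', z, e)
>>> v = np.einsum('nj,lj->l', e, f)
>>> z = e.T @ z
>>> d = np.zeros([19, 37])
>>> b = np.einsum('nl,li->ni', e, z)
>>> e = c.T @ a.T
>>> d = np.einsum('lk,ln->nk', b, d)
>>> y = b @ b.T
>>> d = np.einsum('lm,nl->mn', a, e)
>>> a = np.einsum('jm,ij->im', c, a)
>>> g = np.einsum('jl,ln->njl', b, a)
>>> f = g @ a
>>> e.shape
(29, 2)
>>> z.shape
(7, 2)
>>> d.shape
(7, 29)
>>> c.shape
(7, 29)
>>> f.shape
(29, 19, 29)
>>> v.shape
(37,)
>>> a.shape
(2, 29)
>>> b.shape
(19, 2)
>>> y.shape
(19, 19)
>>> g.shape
(29, 19, 2)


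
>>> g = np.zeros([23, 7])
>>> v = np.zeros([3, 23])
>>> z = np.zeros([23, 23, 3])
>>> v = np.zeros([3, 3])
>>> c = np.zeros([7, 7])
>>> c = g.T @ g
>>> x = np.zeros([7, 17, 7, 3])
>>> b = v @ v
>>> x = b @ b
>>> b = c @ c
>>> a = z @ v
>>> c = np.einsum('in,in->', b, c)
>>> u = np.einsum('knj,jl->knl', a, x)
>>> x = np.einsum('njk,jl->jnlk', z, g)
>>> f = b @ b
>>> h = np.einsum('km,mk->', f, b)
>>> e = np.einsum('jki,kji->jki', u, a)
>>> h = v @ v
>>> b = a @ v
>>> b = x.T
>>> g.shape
(23, 7)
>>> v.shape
(3, 3)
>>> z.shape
(23, 23, 3)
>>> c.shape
()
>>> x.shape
(23, 23, 7, 3)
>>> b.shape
(3, 7, 23, 23)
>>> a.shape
(23, 23, 3)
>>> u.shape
(23, 23, 3)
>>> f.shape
(7, 7)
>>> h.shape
(3, 3)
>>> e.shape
(23, 23, 3)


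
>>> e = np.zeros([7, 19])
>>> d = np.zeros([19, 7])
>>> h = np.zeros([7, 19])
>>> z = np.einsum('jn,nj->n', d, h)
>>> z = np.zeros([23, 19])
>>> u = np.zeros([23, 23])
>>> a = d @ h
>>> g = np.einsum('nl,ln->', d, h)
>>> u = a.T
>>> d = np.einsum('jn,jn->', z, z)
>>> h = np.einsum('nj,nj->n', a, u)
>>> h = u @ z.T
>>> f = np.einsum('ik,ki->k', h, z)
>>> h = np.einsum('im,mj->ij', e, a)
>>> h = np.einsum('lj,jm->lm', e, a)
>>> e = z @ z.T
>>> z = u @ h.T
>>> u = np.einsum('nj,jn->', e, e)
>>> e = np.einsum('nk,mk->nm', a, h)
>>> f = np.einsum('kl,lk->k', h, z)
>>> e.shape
(19, 7)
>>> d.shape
()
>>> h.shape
(7, 19)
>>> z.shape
(19, 7)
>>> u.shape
()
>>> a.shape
(19, 19)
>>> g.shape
()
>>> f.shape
(7,)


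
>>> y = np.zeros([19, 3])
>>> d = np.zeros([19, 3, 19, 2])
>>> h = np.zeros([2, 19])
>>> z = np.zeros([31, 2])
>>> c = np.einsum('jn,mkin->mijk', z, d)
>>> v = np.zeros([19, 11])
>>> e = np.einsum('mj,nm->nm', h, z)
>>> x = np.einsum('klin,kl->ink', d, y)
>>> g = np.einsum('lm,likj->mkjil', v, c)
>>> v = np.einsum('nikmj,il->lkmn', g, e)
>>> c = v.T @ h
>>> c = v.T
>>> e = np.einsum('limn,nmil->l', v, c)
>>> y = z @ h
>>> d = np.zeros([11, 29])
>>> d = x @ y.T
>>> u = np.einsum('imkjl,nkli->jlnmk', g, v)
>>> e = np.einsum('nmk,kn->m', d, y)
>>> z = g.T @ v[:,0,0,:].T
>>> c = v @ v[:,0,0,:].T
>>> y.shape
(31, 19)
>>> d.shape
(19, 2, 31)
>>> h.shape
(2, 19)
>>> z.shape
(19, 19, 3, 31, 2)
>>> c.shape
(2, 3, 19, 2)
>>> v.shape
(2, 3, 19, 11)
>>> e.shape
(2,)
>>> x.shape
(19, 2, 19)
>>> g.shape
(11, 31, 3, 19, 19)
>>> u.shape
(19, 19, 2, 31, 3)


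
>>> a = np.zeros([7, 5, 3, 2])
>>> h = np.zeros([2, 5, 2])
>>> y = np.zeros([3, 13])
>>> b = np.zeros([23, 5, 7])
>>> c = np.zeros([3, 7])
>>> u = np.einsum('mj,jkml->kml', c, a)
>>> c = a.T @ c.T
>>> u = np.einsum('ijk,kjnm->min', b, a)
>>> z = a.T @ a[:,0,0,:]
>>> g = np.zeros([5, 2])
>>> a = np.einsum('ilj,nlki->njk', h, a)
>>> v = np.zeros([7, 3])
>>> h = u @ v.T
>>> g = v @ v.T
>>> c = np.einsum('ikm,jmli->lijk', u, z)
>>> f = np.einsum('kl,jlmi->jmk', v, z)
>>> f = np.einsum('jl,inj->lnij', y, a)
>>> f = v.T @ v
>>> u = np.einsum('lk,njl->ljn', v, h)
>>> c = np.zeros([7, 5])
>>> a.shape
(7, 2, 3)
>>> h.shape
(2, 23, 7)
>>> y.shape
(3, 13)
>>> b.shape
(23, 5, 7)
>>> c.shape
(7, 5)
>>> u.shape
(7, 23, 2)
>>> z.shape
(2, 3, 5, 2)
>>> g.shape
(7, 7)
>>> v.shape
(7, 3)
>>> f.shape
(3, 3)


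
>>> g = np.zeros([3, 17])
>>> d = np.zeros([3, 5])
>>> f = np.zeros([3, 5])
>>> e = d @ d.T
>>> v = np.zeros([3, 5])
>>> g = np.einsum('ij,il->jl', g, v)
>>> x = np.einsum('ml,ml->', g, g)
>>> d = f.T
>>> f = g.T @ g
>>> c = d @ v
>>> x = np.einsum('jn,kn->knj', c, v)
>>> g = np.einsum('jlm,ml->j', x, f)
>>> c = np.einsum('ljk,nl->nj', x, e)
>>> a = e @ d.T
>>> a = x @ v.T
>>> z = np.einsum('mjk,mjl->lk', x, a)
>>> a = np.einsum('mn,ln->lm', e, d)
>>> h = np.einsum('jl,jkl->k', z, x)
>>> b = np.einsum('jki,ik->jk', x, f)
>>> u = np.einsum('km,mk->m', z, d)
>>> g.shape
(3,)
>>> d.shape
(5, 3)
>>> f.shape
(5, 5)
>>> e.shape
(3, 3)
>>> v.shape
(3, 5)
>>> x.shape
(3, 5, 5)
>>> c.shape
(3, 5)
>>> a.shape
(5, 3)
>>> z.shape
(3, 5)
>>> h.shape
(5,)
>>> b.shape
(3, 5)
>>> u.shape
(5,)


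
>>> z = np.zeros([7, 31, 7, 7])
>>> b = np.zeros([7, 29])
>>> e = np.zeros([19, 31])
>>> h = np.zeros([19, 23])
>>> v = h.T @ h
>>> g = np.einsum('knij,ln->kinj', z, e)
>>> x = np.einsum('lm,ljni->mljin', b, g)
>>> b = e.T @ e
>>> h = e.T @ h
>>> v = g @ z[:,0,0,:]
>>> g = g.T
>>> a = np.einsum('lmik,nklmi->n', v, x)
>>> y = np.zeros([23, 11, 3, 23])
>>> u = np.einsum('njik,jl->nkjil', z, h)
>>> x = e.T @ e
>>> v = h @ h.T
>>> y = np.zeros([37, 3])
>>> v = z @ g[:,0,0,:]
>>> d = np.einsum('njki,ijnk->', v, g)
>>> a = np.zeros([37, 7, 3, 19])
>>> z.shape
(7, 31, 7, 7)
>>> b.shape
(31, 31)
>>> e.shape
(19, 31)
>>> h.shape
(31, 23)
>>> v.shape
(7, 31, 7, 7)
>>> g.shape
(7, 31, 7, 7)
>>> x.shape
(31, 31)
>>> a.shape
(37, 7, 3, 19)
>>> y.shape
(37, 3)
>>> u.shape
(7, 7, 31, 7, 23)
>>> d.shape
()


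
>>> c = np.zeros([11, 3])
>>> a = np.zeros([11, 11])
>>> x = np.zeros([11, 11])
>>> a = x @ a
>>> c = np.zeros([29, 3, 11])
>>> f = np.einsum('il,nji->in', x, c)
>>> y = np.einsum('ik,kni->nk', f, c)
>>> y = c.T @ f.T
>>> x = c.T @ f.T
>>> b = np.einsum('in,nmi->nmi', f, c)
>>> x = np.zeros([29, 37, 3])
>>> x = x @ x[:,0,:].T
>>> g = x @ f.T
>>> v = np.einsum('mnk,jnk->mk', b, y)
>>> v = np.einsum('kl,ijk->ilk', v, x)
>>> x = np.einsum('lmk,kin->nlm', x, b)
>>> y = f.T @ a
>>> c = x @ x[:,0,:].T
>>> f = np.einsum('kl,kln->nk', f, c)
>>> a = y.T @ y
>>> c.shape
(11, 29, 11)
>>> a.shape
(11, 11)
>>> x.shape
(11, 29, 37)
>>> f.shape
(11, 11)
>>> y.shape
(29, 11)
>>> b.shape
(29, 3, 11)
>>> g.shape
(29, 37, 11)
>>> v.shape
(29, 11, 29)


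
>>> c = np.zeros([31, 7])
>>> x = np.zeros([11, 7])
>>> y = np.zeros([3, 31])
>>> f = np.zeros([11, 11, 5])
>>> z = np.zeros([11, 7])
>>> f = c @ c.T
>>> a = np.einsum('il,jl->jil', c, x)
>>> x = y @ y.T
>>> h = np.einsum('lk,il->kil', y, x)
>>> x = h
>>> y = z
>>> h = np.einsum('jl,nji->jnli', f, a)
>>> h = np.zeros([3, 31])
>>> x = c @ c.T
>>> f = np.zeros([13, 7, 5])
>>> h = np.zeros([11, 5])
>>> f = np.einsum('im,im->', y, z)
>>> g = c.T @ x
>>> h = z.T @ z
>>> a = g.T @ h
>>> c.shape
(31, 7)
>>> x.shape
(31, 31)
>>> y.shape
(11, 7)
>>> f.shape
()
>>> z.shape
(11, 7)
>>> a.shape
(31, 7)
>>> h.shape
(7, 7)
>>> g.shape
(7, 31)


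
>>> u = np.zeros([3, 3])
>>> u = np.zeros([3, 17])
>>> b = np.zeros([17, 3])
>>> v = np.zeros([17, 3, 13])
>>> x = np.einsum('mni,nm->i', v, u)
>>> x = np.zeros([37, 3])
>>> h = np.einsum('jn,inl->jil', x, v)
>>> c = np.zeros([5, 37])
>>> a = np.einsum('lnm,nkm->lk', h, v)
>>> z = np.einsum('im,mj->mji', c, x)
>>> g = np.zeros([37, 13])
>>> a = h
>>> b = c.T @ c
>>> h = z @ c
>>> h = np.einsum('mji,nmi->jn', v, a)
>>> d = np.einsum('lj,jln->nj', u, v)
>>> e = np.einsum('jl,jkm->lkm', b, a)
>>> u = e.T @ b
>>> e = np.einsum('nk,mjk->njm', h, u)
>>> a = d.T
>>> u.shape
(13, 17, 37)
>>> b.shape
(37, 37)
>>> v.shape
(17, 3, 13)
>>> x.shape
(37, 3)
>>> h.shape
(3, 37)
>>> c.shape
(5, 37)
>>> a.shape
(17, 13)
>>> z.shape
(37, 3, 5)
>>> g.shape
(37, 13)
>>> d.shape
(13, 17)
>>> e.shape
(3, 17, 13)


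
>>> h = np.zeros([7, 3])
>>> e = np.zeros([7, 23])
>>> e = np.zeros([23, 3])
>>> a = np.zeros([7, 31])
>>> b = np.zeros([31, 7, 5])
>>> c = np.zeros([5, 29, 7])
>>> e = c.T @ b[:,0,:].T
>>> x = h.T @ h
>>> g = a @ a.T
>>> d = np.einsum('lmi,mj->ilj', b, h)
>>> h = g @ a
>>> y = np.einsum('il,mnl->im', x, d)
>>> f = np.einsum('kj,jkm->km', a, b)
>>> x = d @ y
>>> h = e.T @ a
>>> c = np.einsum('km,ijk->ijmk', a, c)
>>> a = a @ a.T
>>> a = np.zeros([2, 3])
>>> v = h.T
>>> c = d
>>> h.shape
(31, 29, 31)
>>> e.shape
(7, 29, 31)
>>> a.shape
(2, 3)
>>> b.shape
(31, 7, 5)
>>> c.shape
(5, 31, 3)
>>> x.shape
(5, 31, 5)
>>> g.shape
(7, 7)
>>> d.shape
(5, 31, 3)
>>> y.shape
(3, 5)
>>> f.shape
(7, 5)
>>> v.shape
(31, 29, 31)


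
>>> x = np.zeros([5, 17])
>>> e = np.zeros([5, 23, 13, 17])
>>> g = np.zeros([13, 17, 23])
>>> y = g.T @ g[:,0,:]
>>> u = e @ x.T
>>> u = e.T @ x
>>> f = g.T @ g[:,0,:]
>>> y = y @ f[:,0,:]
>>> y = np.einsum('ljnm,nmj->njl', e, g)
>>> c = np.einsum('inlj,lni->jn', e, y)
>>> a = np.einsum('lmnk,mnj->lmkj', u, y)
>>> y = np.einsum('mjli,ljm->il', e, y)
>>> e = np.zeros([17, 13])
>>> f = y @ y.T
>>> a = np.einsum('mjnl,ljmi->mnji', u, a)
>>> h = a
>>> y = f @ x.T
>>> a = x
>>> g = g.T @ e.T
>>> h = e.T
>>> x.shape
(5, 17)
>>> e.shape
(17, 13)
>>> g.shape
(23, 17, 17)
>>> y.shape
(17, 5)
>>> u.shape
(17, 13, 23, 17)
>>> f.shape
(17, 17)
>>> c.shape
(17, 23)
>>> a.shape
(5, 17)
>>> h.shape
(13, 17)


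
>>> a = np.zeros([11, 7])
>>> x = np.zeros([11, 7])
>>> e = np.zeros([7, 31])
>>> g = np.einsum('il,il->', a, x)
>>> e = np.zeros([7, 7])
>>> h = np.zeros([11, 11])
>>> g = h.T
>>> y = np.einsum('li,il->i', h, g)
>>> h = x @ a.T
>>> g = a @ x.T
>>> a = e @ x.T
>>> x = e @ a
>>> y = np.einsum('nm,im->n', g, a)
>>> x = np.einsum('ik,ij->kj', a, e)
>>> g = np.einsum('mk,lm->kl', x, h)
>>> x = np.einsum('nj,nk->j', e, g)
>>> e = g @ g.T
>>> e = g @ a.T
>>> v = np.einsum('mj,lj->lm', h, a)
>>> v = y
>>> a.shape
(7, 11)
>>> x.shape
(7,)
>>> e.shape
(7, 7)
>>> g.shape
(7, 11)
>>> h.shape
(11, 11)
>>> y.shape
(11,)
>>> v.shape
(11,)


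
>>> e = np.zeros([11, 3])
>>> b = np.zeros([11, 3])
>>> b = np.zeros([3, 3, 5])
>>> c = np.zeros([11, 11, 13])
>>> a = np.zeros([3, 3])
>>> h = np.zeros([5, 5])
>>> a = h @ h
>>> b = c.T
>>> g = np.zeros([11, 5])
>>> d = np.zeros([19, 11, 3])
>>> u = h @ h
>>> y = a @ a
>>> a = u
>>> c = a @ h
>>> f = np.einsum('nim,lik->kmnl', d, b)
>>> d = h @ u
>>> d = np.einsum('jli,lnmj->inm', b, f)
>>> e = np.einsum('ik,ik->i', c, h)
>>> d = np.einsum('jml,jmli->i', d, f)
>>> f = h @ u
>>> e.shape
(5,)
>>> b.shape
(13, 11, 11)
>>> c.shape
(5, 5)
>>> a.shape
(5, 5)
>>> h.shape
(5, 5)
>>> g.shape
(11, 5)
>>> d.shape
(13,)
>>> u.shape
(5, 5)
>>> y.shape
(5, 5)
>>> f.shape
(5, 5)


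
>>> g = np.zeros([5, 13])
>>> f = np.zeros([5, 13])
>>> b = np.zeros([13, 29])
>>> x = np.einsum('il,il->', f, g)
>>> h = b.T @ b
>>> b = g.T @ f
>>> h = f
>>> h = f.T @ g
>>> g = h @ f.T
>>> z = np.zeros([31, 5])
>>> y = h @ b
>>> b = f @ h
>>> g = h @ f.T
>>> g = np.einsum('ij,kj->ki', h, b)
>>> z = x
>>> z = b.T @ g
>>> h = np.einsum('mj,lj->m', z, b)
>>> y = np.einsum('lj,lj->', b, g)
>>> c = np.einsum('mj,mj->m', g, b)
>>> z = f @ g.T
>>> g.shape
(5, 13)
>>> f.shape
(5, 13)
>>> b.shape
(5, 13)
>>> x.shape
()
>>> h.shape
(13,)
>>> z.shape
(5, 5)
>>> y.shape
()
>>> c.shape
(5,)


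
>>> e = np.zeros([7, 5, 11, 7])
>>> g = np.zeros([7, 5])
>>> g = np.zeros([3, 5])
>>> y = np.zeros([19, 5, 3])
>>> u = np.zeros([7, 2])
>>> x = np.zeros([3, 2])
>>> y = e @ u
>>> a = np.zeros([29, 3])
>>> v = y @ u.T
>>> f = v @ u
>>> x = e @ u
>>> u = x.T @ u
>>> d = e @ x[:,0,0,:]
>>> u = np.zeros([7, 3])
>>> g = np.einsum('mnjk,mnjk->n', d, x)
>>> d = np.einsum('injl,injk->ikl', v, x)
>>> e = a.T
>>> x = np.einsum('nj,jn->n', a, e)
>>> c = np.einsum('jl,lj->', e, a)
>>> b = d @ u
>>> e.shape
(3, 29)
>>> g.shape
(5,)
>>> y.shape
(7, 5, 11, 2)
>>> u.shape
(7, 3)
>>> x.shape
(29,)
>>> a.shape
(29, 3)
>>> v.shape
(7, 5, 11, 7)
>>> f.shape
(7, 5, 11, 2)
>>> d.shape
(7, 2, 7)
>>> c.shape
()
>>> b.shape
(7, 2, 3)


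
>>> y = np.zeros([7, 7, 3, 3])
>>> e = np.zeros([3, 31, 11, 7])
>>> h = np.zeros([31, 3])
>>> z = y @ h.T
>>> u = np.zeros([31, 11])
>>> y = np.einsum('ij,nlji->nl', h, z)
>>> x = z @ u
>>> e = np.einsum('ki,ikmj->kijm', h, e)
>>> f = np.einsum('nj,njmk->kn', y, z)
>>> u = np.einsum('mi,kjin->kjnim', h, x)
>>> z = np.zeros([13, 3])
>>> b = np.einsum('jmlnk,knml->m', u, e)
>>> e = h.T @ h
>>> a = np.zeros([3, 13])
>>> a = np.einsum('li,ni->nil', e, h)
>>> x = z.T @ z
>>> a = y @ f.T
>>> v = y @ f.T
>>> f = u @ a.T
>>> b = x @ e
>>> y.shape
(7, 7)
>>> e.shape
(3, 3)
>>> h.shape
(31, 3)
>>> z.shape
(13, 3)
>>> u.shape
(7, 7, 11, 3, 31)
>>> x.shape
(3, 3)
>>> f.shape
(7, 7, 11, 3, 7)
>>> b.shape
(3, 3)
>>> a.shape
(7, 31)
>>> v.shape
(7, 31)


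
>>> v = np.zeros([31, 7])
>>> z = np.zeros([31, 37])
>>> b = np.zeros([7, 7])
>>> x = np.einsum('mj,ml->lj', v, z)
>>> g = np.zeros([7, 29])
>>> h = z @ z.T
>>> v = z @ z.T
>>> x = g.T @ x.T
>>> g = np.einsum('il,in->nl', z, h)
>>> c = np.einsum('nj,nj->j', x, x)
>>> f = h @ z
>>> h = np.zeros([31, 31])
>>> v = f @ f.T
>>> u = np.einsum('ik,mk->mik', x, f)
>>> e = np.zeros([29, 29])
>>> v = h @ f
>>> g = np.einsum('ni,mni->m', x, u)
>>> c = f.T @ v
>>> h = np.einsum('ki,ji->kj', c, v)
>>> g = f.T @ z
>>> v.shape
(31, 37)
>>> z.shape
(31, 37)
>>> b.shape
(7, 7)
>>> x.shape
(29, 37)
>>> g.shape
(37, 37)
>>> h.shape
(37, 31)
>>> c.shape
(37, 37)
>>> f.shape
(31, 37)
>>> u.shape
(31, 29, 37)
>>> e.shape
(29, 29)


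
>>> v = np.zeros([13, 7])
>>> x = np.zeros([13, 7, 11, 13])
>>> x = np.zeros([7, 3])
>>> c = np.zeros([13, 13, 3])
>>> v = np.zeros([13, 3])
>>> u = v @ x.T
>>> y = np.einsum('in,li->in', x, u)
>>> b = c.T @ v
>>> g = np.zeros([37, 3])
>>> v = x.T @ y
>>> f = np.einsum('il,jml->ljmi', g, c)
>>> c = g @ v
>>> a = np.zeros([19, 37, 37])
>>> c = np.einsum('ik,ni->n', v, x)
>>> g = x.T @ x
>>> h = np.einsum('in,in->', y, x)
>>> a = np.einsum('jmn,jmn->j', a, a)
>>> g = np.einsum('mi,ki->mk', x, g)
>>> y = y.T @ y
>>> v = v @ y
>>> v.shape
(3, 3)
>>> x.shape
(7, 3)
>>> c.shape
(7,)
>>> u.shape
(13, 7)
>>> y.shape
(3, 3)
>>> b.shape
(3, 13, 3)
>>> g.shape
(7, 3)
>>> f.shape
(3, 13, 13, 37)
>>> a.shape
(19,)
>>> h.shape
()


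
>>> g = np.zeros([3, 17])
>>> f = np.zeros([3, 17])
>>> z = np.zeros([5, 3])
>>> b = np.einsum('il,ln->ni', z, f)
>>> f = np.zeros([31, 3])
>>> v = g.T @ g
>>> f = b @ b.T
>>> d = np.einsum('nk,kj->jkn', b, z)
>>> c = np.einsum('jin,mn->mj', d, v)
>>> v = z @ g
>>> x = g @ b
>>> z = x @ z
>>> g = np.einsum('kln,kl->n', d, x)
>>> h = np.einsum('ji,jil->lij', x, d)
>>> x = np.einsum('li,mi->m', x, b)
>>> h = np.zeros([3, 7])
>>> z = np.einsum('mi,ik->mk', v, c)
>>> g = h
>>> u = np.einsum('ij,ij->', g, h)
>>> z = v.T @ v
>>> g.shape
(3, 7)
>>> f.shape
(17, 17)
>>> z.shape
(17, 17)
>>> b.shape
(17, 5)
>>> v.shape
(5, 17)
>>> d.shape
(3, 5, 17)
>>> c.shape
(17, 3)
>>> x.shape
(17,)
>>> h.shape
(3, 7)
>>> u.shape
()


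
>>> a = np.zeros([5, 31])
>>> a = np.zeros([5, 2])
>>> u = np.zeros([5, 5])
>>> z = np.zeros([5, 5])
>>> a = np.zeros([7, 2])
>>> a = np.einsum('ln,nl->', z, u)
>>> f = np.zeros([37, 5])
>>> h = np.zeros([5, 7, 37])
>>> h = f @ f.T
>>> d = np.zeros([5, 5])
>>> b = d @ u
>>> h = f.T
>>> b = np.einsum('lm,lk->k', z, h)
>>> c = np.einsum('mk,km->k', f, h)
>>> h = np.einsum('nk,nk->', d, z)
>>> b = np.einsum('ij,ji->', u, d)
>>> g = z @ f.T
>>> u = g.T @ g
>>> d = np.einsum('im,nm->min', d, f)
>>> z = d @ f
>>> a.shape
()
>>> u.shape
(37, 37)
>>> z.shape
(5, 5, 5)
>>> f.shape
(37, 5)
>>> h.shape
()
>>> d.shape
(5, 5, 37)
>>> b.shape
()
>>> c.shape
(5,)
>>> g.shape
(5, 37)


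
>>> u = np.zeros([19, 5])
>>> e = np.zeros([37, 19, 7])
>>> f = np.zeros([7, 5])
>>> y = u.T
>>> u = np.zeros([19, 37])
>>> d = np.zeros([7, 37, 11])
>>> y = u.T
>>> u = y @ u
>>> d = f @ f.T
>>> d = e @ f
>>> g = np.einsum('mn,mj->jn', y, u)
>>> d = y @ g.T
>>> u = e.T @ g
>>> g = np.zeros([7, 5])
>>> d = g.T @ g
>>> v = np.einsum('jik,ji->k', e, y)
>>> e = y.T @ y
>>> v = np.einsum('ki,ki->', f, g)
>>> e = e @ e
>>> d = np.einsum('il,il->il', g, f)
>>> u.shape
(7, 19, 19)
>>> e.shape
(19, 19)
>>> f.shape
(7, 5)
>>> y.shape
(37, 19)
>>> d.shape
(7, 5)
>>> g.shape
(7, 5)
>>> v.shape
()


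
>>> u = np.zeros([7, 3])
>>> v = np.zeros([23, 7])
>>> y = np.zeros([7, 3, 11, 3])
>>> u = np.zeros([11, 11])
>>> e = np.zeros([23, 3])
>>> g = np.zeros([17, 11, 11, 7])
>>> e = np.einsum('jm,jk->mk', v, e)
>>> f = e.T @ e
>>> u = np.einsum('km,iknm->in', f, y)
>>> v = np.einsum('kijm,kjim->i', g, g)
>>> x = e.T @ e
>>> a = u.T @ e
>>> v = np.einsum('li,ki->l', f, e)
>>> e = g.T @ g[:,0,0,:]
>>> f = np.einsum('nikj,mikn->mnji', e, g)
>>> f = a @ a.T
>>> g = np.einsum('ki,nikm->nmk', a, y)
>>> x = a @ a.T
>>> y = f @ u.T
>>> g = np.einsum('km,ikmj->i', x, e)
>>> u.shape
(7, 11)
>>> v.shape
(3,)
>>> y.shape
(11, 7)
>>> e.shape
(7, 11, 11, 7)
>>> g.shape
(7,)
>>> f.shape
(11, 11)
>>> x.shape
(11, 11)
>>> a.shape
(11, 3)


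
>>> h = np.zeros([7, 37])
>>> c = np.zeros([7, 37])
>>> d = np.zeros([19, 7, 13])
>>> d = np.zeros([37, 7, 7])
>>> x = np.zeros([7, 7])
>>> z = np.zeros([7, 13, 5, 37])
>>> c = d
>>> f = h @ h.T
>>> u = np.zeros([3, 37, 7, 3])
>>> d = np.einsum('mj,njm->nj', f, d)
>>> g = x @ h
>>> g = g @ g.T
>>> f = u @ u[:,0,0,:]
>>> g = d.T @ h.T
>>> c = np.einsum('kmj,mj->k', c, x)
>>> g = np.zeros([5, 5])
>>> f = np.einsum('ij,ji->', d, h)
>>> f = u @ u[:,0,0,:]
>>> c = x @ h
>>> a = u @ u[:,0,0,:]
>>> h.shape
(7, 37)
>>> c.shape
(7, 37)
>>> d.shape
(37, 7)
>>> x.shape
(7, 7)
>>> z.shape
(7, 13, 5, 37)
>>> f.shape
(3, 37, 7, 3)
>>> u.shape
(3, 37, 7, 3)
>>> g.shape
(5, 5)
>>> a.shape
(3, 37, 7, 3)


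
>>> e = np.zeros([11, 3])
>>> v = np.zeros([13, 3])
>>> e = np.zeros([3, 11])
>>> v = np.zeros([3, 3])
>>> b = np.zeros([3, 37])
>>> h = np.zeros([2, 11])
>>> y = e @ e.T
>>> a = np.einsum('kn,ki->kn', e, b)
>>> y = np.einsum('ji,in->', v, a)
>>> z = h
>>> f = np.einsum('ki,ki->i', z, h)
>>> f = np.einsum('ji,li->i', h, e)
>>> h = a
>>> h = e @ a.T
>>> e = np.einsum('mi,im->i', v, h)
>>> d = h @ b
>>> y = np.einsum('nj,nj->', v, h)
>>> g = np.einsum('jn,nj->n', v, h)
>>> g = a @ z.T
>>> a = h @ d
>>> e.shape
(3,)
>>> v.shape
(3, 3)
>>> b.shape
(3, 37)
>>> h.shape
(3, 3)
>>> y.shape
()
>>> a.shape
(3, 37)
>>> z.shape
(2, 11)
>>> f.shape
(11,)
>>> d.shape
(3, 37)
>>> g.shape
(3, 2)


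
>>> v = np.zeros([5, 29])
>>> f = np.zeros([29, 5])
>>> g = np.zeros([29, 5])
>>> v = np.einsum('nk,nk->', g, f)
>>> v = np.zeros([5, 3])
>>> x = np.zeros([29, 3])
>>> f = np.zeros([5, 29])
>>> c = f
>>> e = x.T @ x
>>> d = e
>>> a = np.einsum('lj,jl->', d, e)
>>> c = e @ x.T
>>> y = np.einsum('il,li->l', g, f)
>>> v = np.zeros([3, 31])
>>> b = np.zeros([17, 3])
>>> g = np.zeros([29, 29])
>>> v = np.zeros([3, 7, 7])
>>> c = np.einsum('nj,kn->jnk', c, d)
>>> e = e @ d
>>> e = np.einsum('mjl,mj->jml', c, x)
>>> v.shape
(3, 7, 7)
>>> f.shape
(5, 29)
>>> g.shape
(29, 29)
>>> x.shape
(29, 3)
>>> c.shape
(29, 3, 3)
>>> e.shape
(3, 29, 3)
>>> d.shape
(3, 3)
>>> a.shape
()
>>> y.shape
(5,)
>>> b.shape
(17, 3)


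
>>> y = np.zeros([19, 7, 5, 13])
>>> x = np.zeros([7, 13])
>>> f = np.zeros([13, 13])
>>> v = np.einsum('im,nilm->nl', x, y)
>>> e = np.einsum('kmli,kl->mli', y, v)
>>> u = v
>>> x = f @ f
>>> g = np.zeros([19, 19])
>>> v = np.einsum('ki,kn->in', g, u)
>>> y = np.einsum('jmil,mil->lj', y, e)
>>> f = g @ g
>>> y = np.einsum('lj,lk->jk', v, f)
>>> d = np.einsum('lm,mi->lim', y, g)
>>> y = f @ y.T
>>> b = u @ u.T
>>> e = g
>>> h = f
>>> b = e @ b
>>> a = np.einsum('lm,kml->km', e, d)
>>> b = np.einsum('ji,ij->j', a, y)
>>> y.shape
(19, 5)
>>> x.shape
(13, 13)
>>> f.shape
(19, 19)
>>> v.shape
(19, 5)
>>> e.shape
(19, 19)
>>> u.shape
(19, 5)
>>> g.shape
(19, 19)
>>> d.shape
(5, 19, 19)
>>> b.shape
(5,)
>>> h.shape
(19, 19)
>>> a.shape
(5, 19)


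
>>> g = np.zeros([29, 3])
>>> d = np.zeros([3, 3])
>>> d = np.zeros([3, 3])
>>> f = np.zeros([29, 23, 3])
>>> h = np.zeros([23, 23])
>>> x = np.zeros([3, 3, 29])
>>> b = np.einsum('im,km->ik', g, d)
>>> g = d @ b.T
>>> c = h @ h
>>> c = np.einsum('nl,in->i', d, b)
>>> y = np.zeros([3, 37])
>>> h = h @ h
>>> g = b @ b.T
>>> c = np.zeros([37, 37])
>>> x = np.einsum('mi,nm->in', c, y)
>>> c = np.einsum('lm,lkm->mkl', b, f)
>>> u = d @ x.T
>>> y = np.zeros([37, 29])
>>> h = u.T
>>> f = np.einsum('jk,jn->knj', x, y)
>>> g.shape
(29, 29)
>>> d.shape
(3, 3)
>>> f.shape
(3, 29, 37)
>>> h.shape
(37, 3)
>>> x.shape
(37, 3)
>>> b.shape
(29, 3)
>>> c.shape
(3, 23, 29)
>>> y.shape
(37, 29)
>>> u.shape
(3, 37)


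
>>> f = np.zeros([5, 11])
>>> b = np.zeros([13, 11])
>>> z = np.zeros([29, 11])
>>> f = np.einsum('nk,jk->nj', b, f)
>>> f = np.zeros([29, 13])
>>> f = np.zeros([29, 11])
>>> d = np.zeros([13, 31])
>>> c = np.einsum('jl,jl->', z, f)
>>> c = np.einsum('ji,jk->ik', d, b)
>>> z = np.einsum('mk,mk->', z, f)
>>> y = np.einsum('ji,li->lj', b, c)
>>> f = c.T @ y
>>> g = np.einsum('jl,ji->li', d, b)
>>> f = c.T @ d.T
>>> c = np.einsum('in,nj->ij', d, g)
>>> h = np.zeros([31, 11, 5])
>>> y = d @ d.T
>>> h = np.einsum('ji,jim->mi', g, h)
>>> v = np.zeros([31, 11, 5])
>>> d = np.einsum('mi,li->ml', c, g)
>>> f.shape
(11, 13)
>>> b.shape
(13, 11)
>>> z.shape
()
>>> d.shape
(13, 31)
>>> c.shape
(13, 11)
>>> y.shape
(13, 13)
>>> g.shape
(31, 11)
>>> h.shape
(5, 11)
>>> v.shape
(31, 11, 5)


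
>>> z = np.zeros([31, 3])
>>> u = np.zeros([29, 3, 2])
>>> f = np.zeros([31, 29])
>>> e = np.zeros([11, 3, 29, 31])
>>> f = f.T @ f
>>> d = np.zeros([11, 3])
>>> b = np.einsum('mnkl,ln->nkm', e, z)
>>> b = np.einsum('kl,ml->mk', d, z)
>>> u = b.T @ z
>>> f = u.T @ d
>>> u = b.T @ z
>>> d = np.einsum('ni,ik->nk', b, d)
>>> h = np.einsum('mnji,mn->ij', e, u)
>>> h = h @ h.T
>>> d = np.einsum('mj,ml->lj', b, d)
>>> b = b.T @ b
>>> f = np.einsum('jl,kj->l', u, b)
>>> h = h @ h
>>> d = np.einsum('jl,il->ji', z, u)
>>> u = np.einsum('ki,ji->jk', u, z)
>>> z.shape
(31, 3)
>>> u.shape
(31, 11)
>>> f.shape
(3,)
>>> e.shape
(11, 3, 29, 31)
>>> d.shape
(31, 11)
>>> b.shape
(11, 11)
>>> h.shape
(31, 31)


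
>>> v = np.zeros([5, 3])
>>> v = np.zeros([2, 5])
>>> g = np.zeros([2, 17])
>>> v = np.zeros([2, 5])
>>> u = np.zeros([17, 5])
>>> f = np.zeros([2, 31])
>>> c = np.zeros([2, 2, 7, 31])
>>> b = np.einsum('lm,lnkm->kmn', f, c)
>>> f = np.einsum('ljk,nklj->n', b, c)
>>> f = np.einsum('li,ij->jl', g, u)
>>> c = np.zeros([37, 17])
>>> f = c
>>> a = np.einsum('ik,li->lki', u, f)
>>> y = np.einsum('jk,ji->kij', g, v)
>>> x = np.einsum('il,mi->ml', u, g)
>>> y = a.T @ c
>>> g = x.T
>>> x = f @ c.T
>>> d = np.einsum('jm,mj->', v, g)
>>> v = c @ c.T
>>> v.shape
(37, 37)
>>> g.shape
(5, 2)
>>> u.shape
(17, 5)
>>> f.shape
(37, 17)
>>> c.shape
(37, 17)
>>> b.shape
(7, 31, 2)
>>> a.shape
(37, 5, 17)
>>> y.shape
(17, 5, 17)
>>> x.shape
(37, 37)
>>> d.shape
()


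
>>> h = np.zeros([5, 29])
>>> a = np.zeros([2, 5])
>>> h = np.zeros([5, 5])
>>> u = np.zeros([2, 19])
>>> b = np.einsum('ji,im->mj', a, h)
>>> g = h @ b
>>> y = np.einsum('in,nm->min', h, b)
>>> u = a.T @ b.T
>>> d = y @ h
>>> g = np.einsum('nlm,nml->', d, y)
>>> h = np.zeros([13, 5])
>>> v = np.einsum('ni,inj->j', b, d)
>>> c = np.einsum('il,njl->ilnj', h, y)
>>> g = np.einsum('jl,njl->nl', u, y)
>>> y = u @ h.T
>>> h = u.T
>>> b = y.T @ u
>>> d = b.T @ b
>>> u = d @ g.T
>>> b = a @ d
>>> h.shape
(5, 5)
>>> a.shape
(2, 5)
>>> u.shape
(5, 2)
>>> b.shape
(2, 5)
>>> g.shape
(2, 5)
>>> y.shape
(5, 13)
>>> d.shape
(5, 5)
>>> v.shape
(5,)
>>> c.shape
(13, 5, 2, 5)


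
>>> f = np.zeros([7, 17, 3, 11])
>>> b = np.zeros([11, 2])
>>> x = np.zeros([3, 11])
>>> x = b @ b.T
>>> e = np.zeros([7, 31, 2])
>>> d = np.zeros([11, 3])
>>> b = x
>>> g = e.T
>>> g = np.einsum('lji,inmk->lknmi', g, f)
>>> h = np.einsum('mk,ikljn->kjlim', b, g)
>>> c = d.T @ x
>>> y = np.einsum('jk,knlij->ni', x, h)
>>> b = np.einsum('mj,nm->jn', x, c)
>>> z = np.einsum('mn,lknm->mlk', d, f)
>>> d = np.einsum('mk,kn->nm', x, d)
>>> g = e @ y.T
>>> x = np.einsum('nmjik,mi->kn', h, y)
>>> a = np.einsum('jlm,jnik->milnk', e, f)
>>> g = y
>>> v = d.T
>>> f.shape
(7, 17, 3, 11)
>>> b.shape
(11, 3)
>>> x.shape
(11, 11)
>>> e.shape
(7, 31, 2)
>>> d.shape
(3, 11)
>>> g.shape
(3, 2)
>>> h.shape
(11, 3, 17, 2, 11)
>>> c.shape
(3, 11)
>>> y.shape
(3, 2)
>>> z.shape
(11, 7, 17)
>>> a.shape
(2, 3, 31, 17, 11)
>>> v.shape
(11, 3)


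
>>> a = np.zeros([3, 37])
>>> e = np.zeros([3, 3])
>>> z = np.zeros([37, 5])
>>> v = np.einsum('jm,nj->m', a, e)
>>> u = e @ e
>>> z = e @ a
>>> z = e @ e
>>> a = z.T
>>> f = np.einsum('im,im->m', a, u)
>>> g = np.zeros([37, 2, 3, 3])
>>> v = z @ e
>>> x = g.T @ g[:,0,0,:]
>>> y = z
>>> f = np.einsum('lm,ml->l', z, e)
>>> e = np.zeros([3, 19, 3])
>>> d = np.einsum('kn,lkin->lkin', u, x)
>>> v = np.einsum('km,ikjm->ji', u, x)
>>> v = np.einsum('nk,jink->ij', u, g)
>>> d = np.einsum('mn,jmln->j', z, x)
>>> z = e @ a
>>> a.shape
(3, 3)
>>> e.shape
(3, 19, 3)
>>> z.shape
(3, 19, 3)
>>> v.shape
(2, 37)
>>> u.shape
(3, 3)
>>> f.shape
(3,)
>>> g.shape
(37, 2, 3, 3)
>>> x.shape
(3, 3, 2, 3)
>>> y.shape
(3, 3)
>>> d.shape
(3,)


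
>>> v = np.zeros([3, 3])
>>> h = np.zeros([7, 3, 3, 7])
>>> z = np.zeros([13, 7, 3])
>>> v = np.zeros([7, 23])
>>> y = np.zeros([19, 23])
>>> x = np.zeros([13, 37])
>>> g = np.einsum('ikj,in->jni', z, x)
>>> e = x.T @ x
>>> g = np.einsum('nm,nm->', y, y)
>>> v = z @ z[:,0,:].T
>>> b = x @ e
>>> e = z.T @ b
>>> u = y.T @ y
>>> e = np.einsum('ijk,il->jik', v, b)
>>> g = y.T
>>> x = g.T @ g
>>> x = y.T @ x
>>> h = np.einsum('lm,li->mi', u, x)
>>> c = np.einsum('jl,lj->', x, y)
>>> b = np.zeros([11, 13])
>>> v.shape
(13, 7, 13)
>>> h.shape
(23, 19)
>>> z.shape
(13, 7, 3)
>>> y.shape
(19, 23)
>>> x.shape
(23, 19)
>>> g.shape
(23, 19)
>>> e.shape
(7, 13, 13)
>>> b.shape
(11, 13)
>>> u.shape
(23, 23)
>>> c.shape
()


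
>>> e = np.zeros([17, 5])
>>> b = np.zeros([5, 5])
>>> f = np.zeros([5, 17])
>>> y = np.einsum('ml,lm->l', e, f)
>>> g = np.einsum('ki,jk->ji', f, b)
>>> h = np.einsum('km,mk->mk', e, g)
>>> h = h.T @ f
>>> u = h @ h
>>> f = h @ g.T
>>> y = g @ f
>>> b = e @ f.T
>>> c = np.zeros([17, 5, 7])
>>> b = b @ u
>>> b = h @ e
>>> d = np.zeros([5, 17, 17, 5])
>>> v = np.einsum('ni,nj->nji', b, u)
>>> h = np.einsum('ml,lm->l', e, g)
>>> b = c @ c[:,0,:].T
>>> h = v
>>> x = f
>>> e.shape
(17, 5)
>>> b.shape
(17, 5, 17)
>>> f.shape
(17, 5)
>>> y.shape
(5, 5)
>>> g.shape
(5, 17)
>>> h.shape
(17, 17, 5)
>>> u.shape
(17, 17)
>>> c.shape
(17, 5, 7)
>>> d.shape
(5, 17, 17, 5)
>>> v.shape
(17, 17, 5)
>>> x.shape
(17, 5)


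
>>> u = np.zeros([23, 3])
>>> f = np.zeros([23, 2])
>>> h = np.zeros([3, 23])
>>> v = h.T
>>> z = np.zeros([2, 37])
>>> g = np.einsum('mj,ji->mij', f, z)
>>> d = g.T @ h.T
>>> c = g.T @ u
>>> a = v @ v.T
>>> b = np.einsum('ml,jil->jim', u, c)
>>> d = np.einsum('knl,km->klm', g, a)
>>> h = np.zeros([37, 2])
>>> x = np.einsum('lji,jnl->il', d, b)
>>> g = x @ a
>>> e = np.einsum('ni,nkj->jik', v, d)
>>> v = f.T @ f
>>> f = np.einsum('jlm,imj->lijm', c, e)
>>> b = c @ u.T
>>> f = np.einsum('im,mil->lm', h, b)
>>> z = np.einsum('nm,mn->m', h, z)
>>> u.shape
(23, 3)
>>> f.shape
(23, 2)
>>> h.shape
(37, 2)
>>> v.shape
(2, 2)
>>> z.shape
(2,)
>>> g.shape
(23, 23)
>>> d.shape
(23, 2, 23)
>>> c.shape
(2, 37, 3)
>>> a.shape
(23, 23)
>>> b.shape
(2, 37, 23)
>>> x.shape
(23, 23)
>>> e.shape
(23, 3, 2)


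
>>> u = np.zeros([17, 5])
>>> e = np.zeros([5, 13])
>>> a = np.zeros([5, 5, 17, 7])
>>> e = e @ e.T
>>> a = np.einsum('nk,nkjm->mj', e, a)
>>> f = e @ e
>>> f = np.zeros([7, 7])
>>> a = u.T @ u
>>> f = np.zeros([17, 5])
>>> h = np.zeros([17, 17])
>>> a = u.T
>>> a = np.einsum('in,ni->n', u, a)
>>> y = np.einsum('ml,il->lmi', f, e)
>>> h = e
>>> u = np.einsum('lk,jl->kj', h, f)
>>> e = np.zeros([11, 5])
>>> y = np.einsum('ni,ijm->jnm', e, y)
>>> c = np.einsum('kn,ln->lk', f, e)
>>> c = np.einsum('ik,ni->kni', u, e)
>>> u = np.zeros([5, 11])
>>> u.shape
(5, 11)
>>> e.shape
(11, 5)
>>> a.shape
(5,)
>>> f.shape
(17, 5)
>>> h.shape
(5, 5)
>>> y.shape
(17, 11, 5)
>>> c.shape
(17, 11, 5)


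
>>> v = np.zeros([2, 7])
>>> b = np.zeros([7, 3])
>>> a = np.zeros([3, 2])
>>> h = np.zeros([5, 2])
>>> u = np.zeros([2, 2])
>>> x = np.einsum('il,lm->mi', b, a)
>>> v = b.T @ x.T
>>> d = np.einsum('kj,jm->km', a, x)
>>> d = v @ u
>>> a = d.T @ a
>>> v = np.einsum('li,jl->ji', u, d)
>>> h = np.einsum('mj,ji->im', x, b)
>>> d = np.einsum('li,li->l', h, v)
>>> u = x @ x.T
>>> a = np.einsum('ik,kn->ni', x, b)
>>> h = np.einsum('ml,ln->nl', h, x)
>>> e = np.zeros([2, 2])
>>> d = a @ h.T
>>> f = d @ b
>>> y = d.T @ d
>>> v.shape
(3, 2)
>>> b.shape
(7, 3)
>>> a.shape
(3, 2)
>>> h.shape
(7, 2)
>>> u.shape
(2, 2)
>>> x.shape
(2, 7)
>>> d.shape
(3, 7)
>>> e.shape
(2, 2)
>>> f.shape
(3, 3)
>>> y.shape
(7, 7)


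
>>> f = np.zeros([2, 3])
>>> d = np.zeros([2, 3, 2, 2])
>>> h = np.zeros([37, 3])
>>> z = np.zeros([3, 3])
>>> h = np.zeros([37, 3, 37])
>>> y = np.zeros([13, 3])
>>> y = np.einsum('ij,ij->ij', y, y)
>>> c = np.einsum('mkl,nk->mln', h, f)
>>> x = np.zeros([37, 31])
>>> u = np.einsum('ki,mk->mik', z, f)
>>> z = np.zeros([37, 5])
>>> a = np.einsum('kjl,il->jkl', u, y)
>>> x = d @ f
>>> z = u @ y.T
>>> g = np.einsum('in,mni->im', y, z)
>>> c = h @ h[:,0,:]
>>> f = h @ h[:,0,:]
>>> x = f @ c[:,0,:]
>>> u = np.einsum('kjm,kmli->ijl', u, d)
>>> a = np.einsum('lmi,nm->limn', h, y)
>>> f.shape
(37, 3, 37)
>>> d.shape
(2, 3, 2, 2)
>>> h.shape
(37, 3, 37)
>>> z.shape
(2, 3, 13)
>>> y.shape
(13, 3)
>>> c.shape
(37, 3, 37)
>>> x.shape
(37, 3, 37)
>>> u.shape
(2, 3, 2)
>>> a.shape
(37, 37, 3, 13)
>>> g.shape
(13, 2)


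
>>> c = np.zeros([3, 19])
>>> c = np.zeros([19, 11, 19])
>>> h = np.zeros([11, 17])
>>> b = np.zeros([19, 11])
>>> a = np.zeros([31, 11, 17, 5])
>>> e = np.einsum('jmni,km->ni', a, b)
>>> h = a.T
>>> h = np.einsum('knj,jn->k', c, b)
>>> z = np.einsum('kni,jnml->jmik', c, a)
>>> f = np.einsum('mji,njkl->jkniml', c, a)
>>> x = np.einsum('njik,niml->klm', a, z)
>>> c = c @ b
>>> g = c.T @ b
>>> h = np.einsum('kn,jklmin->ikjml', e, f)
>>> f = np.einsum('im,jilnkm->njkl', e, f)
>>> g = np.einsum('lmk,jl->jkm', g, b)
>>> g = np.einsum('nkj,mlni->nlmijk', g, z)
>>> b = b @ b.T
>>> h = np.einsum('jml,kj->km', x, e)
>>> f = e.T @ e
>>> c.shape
(19, 11, 11)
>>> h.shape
(17, 19)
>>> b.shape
(19, 19)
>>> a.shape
(31, 11, 17, 5)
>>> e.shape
(17, 5)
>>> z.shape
(31, 17, 19, 19)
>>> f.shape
(5, 5)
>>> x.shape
(5, 19, 19)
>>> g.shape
(19, 17, 31, 19, 11, 11)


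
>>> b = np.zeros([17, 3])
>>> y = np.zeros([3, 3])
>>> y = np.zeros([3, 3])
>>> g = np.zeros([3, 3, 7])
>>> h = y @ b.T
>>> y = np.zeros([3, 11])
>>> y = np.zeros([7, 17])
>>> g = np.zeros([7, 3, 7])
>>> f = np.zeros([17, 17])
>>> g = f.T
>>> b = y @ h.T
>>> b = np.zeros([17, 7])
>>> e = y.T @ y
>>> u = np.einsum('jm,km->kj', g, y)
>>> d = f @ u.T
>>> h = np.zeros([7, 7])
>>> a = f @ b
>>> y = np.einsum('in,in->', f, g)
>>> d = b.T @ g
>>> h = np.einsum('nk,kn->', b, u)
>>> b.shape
(17, 7)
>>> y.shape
()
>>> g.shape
(17, 17)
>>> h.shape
()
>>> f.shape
(17, 17)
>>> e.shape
(17, 17)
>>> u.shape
(7, 17)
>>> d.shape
(7, 17)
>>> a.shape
(17, 7)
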